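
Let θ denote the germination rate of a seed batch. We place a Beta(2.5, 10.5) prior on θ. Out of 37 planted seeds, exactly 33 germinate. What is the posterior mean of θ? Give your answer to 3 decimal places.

The binomial likelihood is conjugate to the Beta prior: with 33 successes and 4 failures, the posterior is Beta(2.5+33, 10.5+4) = Beta(35.5, 14.5).
Posterior mean = α/(α+β) = 35.5/50 = 0.710.

Posterior mean ≈ 0.710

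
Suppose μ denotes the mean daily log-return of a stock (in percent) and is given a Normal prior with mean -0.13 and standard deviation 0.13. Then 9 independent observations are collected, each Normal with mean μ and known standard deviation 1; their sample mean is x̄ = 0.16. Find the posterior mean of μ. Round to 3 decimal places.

Posterior mean ≈ -0.092

With known σ, the Normal prior is conjugate. Weight on the data is w = (n/σ²)/(n/σ² + 1/τ₀²) = 9.00000/(9.00000+59.1716) = 0.13202.
Posterior mean = w·x̄ + (1−w)·μ₀ = 0.13202·0.16 + 0.86798·-0.13 = -0.092.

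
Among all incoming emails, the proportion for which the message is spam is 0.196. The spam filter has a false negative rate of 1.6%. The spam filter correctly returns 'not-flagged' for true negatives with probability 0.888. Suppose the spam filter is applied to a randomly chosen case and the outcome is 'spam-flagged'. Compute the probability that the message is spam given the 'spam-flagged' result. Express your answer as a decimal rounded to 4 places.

Write H for 'the message is spam'. Prior odds H:¬H = 0.196/0.804 = 0.24378. For the 'spam-flagged' outcome, the likelihood ratio is 0.984/0.112 = 8.7857.
Posterior odds = 0.24378 × 8.7857 = 2.1418, so P(H|E) = 2.1418/(1+2.1418) = 0.6817.

P(H | E) ≈ 0.6817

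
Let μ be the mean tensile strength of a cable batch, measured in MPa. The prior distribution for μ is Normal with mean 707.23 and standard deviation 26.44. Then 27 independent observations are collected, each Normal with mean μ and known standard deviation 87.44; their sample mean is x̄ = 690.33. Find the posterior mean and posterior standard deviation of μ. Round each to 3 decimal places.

With known σ, the Normal prior is conjugate. Weight on the data is w = (n/σ²)/(n/σ² + 1/τ₀²) = 0.00353137/(0.00353137+0.00143046) = 0.71171.
Posterior mean = w·x̄ + (1−w)·μ₀ = 0.71171·690.33 + 0.28829·707.23 = 695.202. Posterior variance = 1/(0.00353137+0.00143046) = 201.538, so SD = 14.196.

Posterior mean ≈ 695.202; posterior SD ≈ 14.196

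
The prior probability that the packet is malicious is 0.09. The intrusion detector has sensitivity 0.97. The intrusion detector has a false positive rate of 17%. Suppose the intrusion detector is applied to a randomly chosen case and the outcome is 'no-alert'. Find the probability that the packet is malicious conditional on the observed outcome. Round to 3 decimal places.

P(H | E) ≈ 0.004

Let H be the event that the packet is malicious. P(H) = 0.09, so P(¬H) = 0.91. With E the 'no-alert' result, P(E|H) = 0.03 and P(E|¬H) = 0.83.
P(E) = 0.03·0.09 + 0.83·0.91 = 0.0027000 + 0.75530 = 0.75800.
By Bayes' theorem, P(H|E) = 0.0027000 / 0.75800 = 0.004.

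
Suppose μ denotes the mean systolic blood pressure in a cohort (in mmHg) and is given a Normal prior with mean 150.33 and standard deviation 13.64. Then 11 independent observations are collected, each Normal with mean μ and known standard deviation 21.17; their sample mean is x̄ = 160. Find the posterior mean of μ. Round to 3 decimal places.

With known σ, the Normal prior is conjugate. Weight on the data is w = (n/σ²)/(n/σ² + 1/τ₀²) = 0.0245443/(0.0245443+0.00537491) = 0.82035.
Posterior mean = w·x̄ + (1−w)·μ₀ = 0.82035·160 + 0.17965·150.33 = 158.263.

Posterior mean ≈ 158.263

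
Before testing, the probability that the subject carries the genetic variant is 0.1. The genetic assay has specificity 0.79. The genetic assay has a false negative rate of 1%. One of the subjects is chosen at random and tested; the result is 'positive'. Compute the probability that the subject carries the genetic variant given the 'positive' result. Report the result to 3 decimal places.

P(H | E) ≈ 0.344

Write H for 'the subject carries the genetic variant'. Prior odds H:¬H = 0.1/0.9 = 0.11111. For the 'positive' outcome, the likelihood ratio is 0.99/0.21 = 4.7143.
Posterior odds = 0.11111 × 4.7143 = 0.52381, so P(H|E) = 0.52381/(1+0.52381) = 0.344.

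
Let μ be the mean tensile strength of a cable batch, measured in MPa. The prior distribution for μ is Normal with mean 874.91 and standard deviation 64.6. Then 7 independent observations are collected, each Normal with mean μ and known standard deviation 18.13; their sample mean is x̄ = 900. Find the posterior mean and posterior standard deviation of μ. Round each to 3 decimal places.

Prior precision 1/τ₀² = 1/64.6² = 0.00023963; data precision n/σ² = 7/18.13² = 0.0212962.
Posterior precision = 0.00023963 + 0.0212962 = 0.0215358, giving posterior SD = 1/√0.0215358 = 6.814.
Posterior mean = (0.00023963·874.91 + 0.0212962·900) / 0.0215358 = 899.721.

Posterior mean ≈ 899.721; posterior SD ≈ 6.814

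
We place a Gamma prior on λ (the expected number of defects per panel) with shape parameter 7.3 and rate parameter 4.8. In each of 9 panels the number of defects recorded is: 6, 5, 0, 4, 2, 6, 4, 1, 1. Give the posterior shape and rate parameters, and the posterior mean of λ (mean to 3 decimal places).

The Poisson likelihood adds the total count to the shape and the number of exposure periods to the rate. Here ∑xᵢ = 29 and n = 9, so shape 7.3→36.3 and rate 4.8→13.8.
Posterior mean = shape/rate = 36.3/13.8 = 2.630.

Posterior: Gamma(shape=36.3, rate=13.8); mean ≈ 2.630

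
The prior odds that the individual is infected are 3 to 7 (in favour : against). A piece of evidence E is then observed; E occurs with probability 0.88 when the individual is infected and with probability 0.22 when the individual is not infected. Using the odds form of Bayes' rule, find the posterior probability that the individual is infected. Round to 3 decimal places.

Posterior probability ≈ 0.632

Prior odds = 3/7 = 0.42857. In log-odds, ln(0.42857) = -0.84730.
Add log likelihood ratio: ln(4.0000) = 1.3863.
Posterior log-odds = 0.53900, so posterior odds = exp(0.53900) = 1.7143. Converting, P(H|E) = 1.7143/2.7143 = 0.632.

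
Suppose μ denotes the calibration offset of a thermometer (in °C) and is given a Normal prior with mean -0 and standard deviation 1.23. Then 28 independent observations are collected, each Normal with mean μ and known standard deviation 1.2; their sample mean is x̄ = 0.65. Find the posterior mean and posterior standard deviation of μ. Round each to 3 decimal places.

Posterior mean ≈ 0.629; posterior SD ≈ 0.223

With known σ, the Normal prior is conjugate. Weight on the data is w = (n/σ²)/(n/σ² + 1/τ₀²) = 19.4444/(19.4444+0.660982) = 0.96712.
Posterior mean = w·x̄ + (1−w)·μ₀ = 0.96712·0.65 + 0.032876·-0 = 0.629. Posterior variance = 1/(19.4444+0.660982) = 0.0497378, so SD = 0.223.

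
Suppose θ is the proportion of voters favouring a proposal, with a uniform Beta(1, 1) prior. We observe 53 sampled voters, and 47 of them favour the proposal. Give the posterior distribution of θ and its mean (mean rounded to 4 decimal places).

Posterior: Beta(48, 7); mean ≈ 0.8727

The binomial likelihood is conjugate to the Beta prior: with 47 successes and 6 failures, the posterior is Beta(1+47, 1+6) = Beta(48, 7).
E[θ | data] = 48/(48+7) = 0.8727.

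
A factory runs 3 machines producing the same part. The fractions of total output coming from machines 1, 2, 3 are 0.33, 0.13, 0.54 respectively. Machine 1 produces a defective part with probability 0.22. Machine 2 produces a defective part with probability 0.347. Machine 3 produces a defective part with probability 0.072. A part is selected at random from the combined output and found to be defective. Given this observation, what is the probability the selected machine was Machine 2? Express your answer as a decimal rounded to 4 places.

P(defective|M1) = 0.22; P(defective|M2) = 0.347; P(defective|M3) = 0.072.
Prior × likelihood for each source: 0.33·0.22=0.07260, 0.13·0.347=0.04511, 0.54·0.072=0.03888. Summing gives P(defective) = 0.15659.
P(Machine 2 | defective) = 0.04511 / 0.15659 = 0.2881.

Posterior probability ≈ 0.2881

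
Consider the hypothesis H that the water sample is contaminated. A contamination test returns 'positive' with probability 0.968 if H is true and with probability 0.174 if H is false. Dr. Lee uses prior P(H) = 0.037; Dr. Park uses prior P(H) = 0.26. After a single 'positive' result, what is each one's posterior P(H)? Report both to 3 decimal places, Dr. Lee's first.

P('+'|H) = 0.968, P('+'|¬H) = 0.174.
Dr. Lee: numerator 0.968·0.037 = 0.035816; evidence = 0.035816+0.174·0.963 = 0.20338; posterior = 0.176.
Dr. Park: numerator 0.968·0.26 = 0.25168; evidence = 0.25168+0.174·0.74 = 0.38044; posterior = 0.662.

Dr. Lee: 0.176; Dr. Park: 0.662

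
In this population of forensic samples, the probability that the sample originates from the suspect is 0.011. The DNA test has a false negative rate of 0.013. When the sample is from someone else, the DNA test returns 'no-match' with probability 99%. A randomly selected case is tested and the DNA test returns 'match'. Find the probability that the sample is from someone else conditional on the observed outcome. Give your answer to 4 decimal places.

Let H be the event that the sample originates from the suspect. P(H) = 0.011, so P(¬H) = 0.989. With E the 'match' result, P(E|H) = 0.987 and P(E|¬H) = 0.01.
P(E) = 0.987·0.011 + 0.01·0.989 = 0.010857 + 0.0098900 = 0.020747.
By Bayes' theorem, P(H|E) = 0.010857 / 0.020747 = 0.5233. Hence P(¬H|E) = 1 − 0.5233 = 0.4767.

P(¬H | E) ≈ 0.4767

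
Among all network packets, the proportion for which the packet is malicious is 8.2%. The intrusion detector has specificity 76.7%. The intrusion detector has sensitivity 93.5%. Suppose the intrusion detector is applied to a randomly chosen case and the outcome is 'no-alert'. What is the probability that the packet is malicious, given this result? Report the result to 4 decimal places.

Write H for 'the packet is malicious'. Prior odds H:¬H = 0.082/0.918 = 0.089325. For the 'no-alert' outcome, the likelihood ratio is 0.065/0.767 = 0.084746.
Posterior odds = 0.089325 × 0.084746 = 0.0075699, so P(H|E) = 0.0075699/(1+0.0075699) = 0.0075.

P(H | E) ≈ 0.0075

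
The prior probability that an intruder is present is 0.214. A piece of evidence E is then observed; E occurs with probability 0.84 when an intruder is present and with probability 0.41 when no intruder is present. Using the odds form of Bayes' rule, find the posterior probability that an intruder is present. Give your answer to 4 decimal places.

Posterior probability ≈ 0.3581

Prior odds = 0.214/(1−0.214) = 0.27226. In log-odds, ln(0.27226) = -1.3010.
Add log likelihood ratio: ln(2.0488) = 0.71724.
Posterior log-odds = -0.58374, so posterior odds = exp(-0.58374) = 0.55781. Converting, P(H|E) = 0.55781/1.5578 = 0.3581.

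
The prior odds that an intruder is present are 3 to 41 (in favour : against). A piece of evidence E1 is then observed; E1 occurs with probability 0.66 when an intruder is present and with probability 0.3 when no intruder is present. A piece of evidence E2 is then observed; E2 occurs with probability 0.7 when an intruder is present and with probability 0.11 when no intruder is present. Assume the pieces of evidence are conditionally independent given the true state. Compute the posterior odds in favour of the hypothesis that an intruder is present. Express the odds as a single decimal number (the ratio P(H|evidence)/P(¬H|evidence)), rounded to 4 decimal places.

Posterior odds ≈ 1.0244

Prior odds = 3/41 = 0.073171.
Likelihood ratio for E1 = 0.66/0.3 = 2.2000.
Likelihood ratio for E2 = 0.7/0.11 = 6.3636.
Posterior odds = prior odds × LR₁ × LR₂ = 1.0244.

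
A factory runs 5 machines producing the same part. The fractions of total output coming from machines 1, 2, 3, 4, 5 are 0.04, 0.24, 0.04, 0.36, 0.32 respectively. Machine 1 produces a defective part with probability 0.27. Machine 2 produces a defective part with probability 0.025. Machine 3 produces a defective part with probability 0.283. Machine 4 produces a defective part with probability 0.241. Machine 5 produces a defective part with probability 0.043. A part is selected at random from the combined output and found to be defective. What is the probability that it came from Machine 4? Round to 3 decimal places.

Posterior probability ≈ 0.674

Tabulate prior·likelihood by source: [1] prior 0.04, lik 0.27, product 0.01080; [2] prior 0.24, lik 0.025, product 0.006000; [3] prior 0.04, lik 0.283, product 0.01132; [4] prior 0.36, lik 0.241, product 0.08676; [5] prior 0.32, lik 0.043, product 0.01376.
Normalizing constant = 0.12864; the posterior for Machine 4 is its product over the sum, 0.08676/0.12864 = 0.674.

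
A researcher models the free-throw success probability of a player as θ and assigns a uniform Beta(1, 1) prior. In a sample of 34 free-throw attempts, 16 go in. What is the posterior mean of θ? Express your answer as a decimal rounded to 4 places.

The binomial likelihood is conjugate to the Beta prior: with 16 successes and 18 failures, the posterior is Beta(1+16, 1+18) = Beta(17, 19).
E[θ | data] = 17/(17+19) = 0.4722.

Posterior mean ≈ 0.4722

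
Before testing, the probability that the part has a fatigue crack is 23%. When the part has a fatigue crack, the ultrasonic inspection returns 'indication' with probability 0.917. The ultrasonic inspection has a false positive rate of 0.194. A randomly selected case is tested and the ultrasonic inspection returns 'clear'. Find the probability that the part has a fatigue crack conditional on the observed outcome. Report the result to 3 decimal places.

P(H | E) ≈ 0.030

Write H for 'the part has a fatigue crack'. Prior odds H:¬H = 0.23/0.77 = 0.29870. For the 'clear' outcome, the likelihood ratio is 0.083/0.806 = 0.10298.
Posterior odds = 0.29870 × 0.10298 = 0.030760, so P(H|E) = 0.030760/(1+0.030760) = 0.030.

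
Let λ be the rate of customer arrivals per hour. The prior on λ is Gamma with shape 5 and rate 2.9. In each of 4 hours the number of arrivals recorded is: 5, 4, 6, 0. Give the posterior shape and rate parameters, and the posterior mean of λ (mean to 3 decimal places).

The Poisson likelihood adds the total count to the shape and the number of exposure periods to the rate. Here ∑xᵢ = 15 and n = 4, so shape 5→20 and rate 2.9→6.9.
E[λ | data] = 20/6.9 = 2.899.

Posterior: Gamma(shape=20, rate=6.9); mean ≈ 2.899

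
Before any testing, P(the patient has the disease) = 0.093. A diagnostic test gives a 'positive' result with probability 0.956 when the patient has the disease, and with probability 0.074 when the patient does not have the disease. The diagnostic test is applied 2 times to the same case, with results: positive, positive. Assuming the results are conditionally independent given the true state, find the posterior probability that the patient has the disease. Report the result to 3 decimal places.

Posterior P(H) ≈ 0.945

With H the event that the patient has the disease, the joint likelihood of the observed sequence is P(data|H) = 0.956·0.956 = 0.91394 and P(data|¬H) = 0.074·0.074 = 0.0054760.
Bayes: P(H|data) = 0.093·0.91394 / (0.093·0.91394 + 0.907·0.0054760) = 0.084996/0.089963 = 0.9448.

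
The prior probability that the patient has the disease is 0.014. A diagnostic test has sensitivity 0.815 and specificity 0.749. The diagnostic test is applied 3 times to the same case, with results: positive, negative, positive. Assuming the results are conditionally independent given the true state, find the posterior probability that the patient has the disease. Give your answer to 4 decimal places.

Posterior P(H) ≈ 0.0357

Let H be the event that the patient has the disease; start with P(H) = 0.014. P('positive'|H) = 0.815, P('positive'|¬H) = 0.251.
Update on result 1 ('positive'): P(H) ← 0.815·0.0140 / (0.815·0.0140 + 0.251·0.9860) = 0.011410/0.25890 = 0.0441.
Update on result 2 ('negative'): P(H) ← 0.185·0.0441 / (0.185·0.0441 + 0.749·0.9559) = 0.0081533/0.72414 = 0.0113.
Update on result 3 ('positive'): P(H) ← 0.815·0.0113 / (0.815·0.0113 + 0.251·0.9887) = 0.0091762/0.25735 = 0.0357.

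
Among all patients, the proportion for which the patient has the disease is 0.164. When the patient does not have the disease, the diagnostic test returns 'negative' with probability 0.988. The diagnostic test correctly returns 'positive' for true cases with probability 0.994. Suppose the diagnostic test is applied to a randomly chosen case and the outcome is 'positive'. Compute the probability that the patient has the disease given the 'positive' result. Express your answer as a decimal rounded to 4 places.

Write H for 'the patient has the disease'. Prior odds H:¬H = 0.164/0.836 = 0.19617. For the 'positive' outcome, the likelihood ratio is 0.994/0.012 = 82.833.
Posterior odds = 0.19617 × 82.833 = 16.250, so P(H|E) = 16.250/(1+16.250) = 0.9420.

P(H | E) ≈ 0.9420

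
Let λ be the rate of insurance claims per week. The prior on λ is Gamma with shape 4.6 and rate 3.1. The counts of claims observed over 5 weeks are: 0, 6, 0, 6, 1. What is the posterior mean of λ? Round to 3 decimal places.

Posterior mean ≈ 2.173

Total count ∑xᵢ = 13 over n = 5 weeks.
Gamma is conjugate to the Poisson likelihood: posterior is Gamma(shape = 4.6+13 = 17.6, rate = 3.1+5 = 8.1).
E[λ | data] = 17.6/8.1 = 2.173.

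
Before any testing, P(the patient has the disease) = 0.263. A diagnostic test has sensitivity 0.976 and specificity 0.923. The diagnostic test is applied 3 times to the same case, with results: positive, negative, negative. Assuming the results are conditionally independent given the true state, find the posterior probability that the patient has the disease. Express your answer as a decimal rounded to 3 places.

Posterior P(H) ≈ 0.003

Let H be the event that the patient has the disease; start with P(H) = 0.263. P('positive'|H) = 0.976, P('positive'|¬H) = 0.077.
Update on result 1 ('positive'): P(H) ← 0.976·0.2630 / (0.976·0.2630 + 0.077·0.7370) = 0.25669/0.31344 = 0.8189.
Update on result 2 ('negative'): P(H) ← 0.024·0.8189 / (0.024·0.8189 + 0.923·0.1811) = 0.019655/0.18677 = 0.1052.
Update on result 3 ('negative'): P(H) ← 0.024·0.1052 / (0.024·0.1052 + 0.923·0.8948) = 0.0025257/0.82839 = 0.0030.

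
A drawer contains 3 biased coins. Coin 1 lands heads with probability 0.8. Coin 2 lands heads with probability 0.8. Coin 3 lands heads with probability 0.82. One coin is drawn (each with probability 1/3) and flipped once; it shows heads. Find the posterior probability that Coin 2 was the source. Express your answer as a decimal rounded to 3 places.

P(heads|C1) = 0.8; P(heads|C2) = 0.8; P(heads|C3) = 0.82.
Prior × likelihood for each source: 0.333333·0.8=0.2667, 0.333333·0.8=0.2667, 0.333333·0.82=0.2733. Summing gives P(heads) = 0.80667.
P(Coin 2 | heads) = 0.2667 / 0.80667 = 0.331.

Posterior probability ≈ 0.331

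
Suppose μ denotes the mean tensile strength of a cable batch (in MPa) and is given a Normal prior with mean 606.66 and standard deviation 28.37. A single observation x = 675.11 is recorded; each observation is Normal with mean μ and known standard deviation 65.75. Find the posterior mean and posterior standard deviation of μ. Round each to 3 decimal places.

Posterior mean ≈ 617.404; posterior SD ≈ 26.049

With known σ, the Normal prior is conjugate. Weight on the data is w = (n/σ²)/(n/σ² + 1/τ₀²) = 0.00023132/(0.00023132+0.00124246) = 0.15696.
Posterior mean = w·x̄ + (1−w)·μ₀ = 0.15696·675.11 + 0.84304·606.66 = 617.404. Posterior variance = 1/(0.00023132+0.00124246) = 678.530, so SD = 26.049.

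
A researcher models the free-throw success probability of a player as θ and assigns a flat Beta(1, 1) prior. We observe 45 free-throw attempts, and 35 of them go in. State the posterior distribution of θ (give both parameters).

The binomial likelihood is conjugate to the Beta prior: with 35 successes and 10 failures, the posterior is Beta(1+35, 1+10) = Beta(36, 11).

Posterior: Beta(36, 11)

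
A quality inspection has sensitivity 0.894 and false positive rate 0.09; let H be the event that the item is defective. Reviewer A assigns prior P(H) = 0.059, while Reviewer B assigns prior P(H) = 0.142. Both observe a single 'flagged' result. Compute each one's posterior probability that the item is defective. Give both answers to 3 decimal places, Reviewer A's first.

Reviewer A: 0.384; Reviewer B: 0.622

The likelihood ratio for a 'flagged' result is 0.894/0.09 = 9.9333.
Reviewer A: prior odds 0.059/0.941 = 0.062699; posterior odds 0.62281; posterior probability 0.384.
Reviewer B: prior odds 0.142/0.858 = 0.16550; posterior odds 1.6440; posterior probability 0.622.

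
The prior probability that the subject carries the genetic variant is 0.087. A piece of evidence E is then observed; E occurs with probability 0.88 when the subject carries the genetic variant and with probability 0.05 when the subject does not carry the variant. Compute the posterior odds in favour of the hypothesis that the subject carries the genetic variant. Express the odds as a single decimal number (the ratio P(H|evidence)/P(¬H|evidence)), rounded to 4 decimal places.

Posterior odds ≈ 1.6771

Prior odds = 0.087/(1−0.087) = 0.095290. In log-odds, ln(0.095290) = -2.3508.
Add log likelihood ratio: ln(17.600) = 2.8679.
Posterior log-odds = 0.51707, so posterior odds = exp(0.51707) = 1.6771.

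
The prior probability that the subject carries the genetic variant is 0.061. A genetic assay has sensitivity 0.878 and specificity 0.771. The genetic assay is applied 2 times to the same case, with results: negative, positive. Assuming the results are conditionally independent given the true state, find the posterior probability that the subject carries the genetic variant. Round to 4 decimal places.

With H the event that the subject carries the genetic variant, the joint likelihood of the observed sequence is P(data|H) = 0.122·0.878 = 0.10712 and P(data|¬H) = 0.771·0.229 = 0.17656.
Bayes: P(H|data) = 0.061·0.10712 / (0.061·0.10712 + 0.939·0.17656) = 0.0065341/0.17232 = 0.0379.

Posterior P(H) ≈ 0.0379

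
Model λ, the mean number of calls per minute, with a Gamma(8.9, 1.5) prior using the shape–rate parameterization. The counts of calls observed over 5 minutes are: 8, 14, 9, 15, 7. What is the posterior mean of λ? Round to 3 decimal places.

Total count ∑xᵢ = 53 over n = 5 minutes.
Gamma is conjugate to the Poisson likelihood: posterior is Gamma(shape = 8.9+53 = 61.9, rate = 1.5+5 = 6.5).
Posterior mean = shape/rate = 61.9/6.5 = 9.523.

Posterior mean ≈ 9.523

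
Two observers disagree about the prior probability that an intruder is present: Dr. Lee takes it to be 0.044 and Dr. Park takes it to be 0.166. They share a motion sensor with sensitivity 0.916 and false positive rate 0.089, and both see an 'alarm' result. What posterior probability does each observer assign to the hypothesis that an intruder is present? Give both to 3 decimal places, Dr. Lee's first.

Dr. Lee: 0.321; Dr. Park: 0.672

The likelihood ratio for an 'alarm' result is 0.916/0.089 = 10.292.
Dr. Lee: prior odds 0.044/0.956 = 0.046025; posterior odds 0.47370; posterior probability 0.321.
Dr. Park: prior odds 0.166/0.834 = 0.19904; posterior odds 2.0486; posterior probability 0.672.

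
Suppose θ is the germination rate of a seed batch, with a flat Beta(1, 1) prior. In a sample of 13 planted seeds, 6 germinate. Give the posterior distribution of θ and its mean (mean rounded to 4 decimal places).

Posterior: Beta(7, 8); mean ≈ 0.4667

Observing 6 successes and 7 failures updates Beta(1, 1) by adding the success and failure counts to the two shape parameters: α = 1+6 = 7, β = 1+7 = 8.
Posterior mean = α/(α+β) = 7/15 = 0.4667.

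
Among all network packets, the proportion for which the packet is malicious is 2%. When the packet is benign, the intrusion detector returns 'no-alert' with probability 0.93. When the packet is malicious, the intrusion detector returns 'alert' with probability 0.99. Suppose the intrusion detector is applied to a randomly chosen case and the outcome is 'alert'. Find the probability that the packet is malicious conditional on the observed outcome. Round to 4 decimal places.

P(H | E) ≈ 0.2240

Let H be the event that the packet is malicious. P(H) = 0.02, so P(¬H) = 0.98. With E the 'alert' result, P(E|H) = 0.99 and P(E|¬H) = 0.07.
P(E) = 0.99·0.02 + 0.07·0.98 = 0.019800 + 0.068600 = 0.088400.
By Bayes' theorem, P(H|E) = 0.019800 / 0.088400 = 0.2240.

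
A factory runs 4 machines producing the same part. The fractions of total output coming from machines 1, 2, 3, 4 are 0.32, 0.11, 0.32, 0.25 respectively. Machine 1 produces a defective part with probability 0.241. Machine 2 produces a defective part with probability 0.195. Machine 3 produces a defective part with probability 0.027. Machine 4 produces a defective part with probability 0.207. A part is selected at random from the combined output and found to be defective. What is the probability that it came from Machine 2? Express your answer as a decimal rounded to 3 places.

Tabulate prior·likelihood by source: [1] prior 0.32, lik 0.241, product 0.07712; [2] prior 0.11, lik 0.195, product 0.02145; [3] prior 0.32, lik 0.027, product 0.008640; [4] prior 0.25, lik 0.207, product 0.05175.
Normalizing constant = 0.15896; the posterior for Machine 2 is its product over the sum, 0.02145/0.15896 = 0.135.

Posterior probability ≈ 0.135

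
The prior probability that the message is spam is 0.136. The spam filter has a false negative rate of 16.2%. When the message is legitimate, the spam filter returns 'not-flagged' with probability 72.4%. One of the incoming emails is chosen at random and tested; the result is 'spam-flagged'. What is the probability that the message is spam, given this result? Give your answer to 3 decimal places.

P(H | E) ≈ 0.323

Let H be the event that the message is spam. P(H) = 0.136, so P(¬H) = 0.864. With E the 'spam-flagged' result, P(E|H) = 0.838 and P(E|¬H) = 0.276.
P(E) = 0.838·0.136 + 0.276·0.864 = 0.11397 + 0.23846 = 0.35243.
By Bayes' theorem, P(H|E) = 0.11397 / 0.35243 = 0.323.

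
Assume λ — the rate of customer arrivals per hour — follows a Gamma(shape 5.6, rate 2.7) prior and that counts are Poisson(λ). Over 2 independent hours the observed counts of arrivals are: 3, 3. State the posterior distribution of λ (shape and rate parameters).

Posterior: Gamma(shape=11.6, rate=4.7)

Total count ∑xᵢ = 6 over n = 2 hours.
Gamma is conjugate to the Poisson likelihood: posterior is Gamma(shape = 5.6+6 = 11.6, rate = 2.7+2 = 4.7).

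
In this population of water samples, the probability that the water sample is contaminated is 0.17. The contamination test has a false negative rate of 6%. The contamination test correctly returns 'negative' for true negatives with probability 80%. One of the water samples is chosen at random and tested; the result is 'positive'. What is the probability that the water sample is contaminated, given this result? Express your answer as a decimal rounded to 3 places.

P(H | E) ≈ 0.490

Let H be the event that the water sample is contaminated. P(H) = 0.17, so P(¬H) = 0.83. With E the 'positive' result, P(E|H) = 0.94 and P(E|¬H) = 0.2.
P(E) = 0.94·0.17 + 0.2·0.83 = 0.15980 + 0.16600 = 0.32580.
By Bayes' theorem, P(H|E) = 0.15980 / 0.32580 = 0.490.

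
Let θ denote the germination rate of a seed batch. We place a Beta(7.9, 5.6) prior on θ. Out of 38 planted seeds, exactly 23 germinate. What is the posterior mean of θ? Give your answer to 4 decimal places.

Observing 23 successes and 15 failures updates Beta(7.9, 5.6) by adding the success and failure counts to the two shape parameters: α = 7.9+23 = 30.9, β = 5.6+15 = 20.6.
E[θ | data] = 30.9/(30.9+20.6) = 0.6000.

Posterior mean ≈ 0.6000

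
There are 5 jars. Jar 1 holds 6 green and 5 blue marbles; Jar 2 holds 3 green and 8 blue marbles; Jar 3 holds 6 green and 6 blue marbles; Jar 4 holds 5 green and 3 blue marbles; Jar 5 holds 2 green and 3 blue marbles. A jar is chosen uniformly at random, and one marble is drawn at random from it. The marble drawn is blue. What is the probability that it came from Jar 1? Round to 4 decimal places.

Posterior probability ≈ 0.1711

Tabulate prior·likelihood by source: [1] prior 0.2, lik 0.4545, product 0.09091; [2] prior 0.2, lik 0.7273, product 0.1455; [3] prior 0.2, lik 0.5, product 0.1000; [4] prior 0.2, lik 0.375, product 0.07500; [5] prior 0.2, lik 0.6, product 0.1200.
Normalizing constant = 0.53136; the posterior for Jar 1 is its product over the sum, 0.09091/0.53136 = 0.1711.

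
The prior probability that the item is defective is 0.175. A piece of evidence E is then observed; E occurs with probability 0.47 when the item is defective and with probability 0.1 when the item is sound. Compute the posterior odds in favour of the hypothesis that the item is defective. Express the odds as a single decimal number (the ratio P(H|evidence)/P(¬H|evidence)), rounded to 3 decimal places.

Posterior odds ≈ 0.997

Prior odds = 0.175/(1−0.175) = 0.21212.
Likelihood ratio for E = 0.47/0.1 = 4.7000.
Posterior odds = prior odds × LR = 0.99697.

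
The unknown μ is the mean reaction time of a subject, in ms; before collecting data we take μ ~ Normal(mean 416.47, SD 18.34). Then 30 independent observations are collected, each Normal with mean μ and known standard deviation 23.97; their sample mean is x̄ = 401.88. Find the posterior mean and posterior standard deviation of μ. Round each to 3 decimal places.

With known σ, the Normal prior is conjugate. Weight on the data is w = (n/σ²)/(n/σ² + 1/τ₀²) = 0.0522138/(0.0522138+0.00297304) = 0.94613.
Posterior mean = w·x̄ + (1−w)·μ₀ = 0.94613·401.88 + 0.053872·416.47 = 402.666. Posterior variance = 1/(0.0522138+0.00297304) = 18.1203, so SD = 4.257.

Posterior mean ≈ 402.666; posterior SD ≈ 4.257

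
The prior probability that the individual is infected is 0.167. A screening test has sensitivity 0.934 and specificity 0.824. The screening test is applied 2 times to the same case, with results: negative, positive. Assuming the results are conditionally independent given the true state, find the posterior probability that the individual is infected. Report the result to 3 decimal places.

With H the event that the individual is infected, the joint likelihood of the observed sequence is P(data|H) = 0.066·0.934 = 0.061644 and P(data|¬H) = 0.824·0.176 = 0.14502.
Bayes: P(H|data) = 0.167·0.061644 / (0.167·0.061644 + 0.833·0.14502) = 0.010295/0.13110 = 0.0785.

Posterior P(H) ≈ 0.079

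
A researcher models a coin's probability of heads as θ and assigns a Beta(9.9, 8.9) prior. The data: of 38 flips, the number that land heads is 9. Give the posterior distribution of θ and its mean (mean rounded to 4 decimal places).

The binomial likelihood is conjugate to the Beta prior: with 9 successes and 29 failures, the posterior is Beta(9.9+9, 8.9+29) = Beta(18.9, 37.9).
E[θ | data] = 18.9/(18.9+37.9) = 0.3327.

Posterior: Beta(18.9, 37.9); mean ≈ 0.3327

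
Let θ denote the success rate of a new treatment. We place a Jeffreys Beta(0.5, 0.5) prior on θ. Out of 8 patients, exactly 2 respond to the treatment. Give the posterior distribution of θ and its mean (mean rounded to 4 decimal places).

Observing 2 successes and 6 failures updates Beta(0.5, 0.5) by adding the success and failure counts to the two shape parameters: α = 0.5+2 = 2.5, β = 0.5+6 = 6.5.
Posterior mean = α/(α+β) = 2.5/9 = 0.2778.

Posterior: Beta(2.5, 6.5); mean ≈ 0.2778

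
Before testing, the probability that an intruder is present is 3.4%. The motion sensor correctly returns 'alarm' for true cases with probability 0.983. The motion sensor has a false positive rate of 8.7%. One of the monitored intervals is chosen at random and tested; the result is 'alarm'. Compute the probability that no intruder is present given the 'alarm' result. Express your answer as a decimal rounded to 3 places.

P(¬H | E) ≈ 0.715

Let H be the event that an intruder is present. P(H) = 0.034, so P(¬H) = 0.966. With E the 'alarm' result, P(E|H) = 0.983 and P(E|¬H) = 0.087.
P(E) = 0.983·0.034 + 0.087·0.966 = 0.033422 + 0.084042 = 0.11746.
By Bayes' theorem, P(H|E) = 0.033422 / 0.11746 = 0.285. Hence P(¬H|E) = 1 − 0.285 = 0.715.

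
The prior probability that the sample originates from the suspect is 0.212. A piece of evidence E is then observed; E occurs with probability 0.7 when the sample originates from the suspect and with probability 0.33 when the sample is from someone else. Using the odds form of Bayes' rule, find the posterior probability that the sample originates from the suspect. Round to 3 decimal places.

Posterior probability ≈ 0.363

Prior odds = 0.212/(1−0.212) = 0.26904.
Likelihood ratio for E = 0.7/0.33 = 2.1212.
Posterior odds = prior odds × LR = 0.57068.
Posterior probability = odds/(1+odds) = 0.57068/1.5707 = 0.363.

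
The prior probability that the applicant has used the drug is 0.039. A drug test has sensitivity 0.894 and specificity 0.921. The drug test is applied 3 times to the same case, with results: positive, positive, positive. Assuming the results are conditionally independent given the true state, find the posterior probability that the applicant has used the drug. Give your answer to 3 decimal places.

With H the event that the applicant has used the drug, the joint likelihood of the observed sequence is P(data|H) = 0.894·0.894·0.894 = 0.71452 and P(data|¬H) = 0.079·0.079·0.079 = 0.00049304.
Bayes: P(H|data) = 0.039·0.71452 / (0.039·0.71452 + 0.961·0.00049304) = 0.027866/0.028340 = 0.9833.

Posterior P(H) ≈ 0.983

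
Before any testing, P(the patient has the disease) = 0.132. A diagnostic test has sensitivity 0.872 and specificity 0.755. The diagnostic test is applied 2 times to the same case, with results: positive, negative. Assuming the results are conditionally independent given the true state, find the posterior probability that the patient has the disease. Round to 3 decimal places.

Let H be the event that the patient has the disease; start with P(H) = 0.132. P('positive'|H) = 0.872, P('positive'|¬H) = 0.245.
Update on result 1 ('positive'): P(H) ← 0.872·0.1320 / (0.872·0.1320 + 0.245·0.8680) = 0.11510/0.32776 = 0.3512.
Update on result 2 ('negative'): P(H) ← 0.128·0.3512 / (0.128·0.3512 + 0.755·0.6488) = 0.044951/0.53481 = 0.0841.

Posterior P(H) ≈ 0.084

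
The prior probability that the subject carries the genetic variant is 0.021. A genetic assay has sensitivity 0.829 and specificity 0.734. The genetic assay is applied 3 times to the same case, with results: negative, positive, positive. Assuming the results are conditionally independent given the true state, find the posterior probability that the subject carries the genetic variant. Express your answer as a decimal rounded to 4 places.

Posterior P(H) ≈ 0.0463

With H the event that the subject carries the genetic variant, the joint likelihood of the observed sequence is P(data|H) = 0.171·0.829·0.829 = 0.11752 and P(data|¬H) = 0.734·0.266·0.266 = 0.051935.
Bayes: P(H|data) = 0.021·0.11752 / (0.021·0.11752 + 0.979·0.051935) = 0.0024679/0.053312 = 0.0463.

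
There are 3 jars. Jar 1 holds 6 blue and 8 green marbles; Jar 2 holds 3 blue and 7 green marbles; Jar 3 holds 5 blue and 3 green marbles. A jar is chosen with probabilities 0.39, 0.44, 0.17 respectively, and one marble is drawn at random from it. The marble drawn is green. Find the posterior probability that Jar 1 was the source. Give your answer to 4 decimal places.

Posterior probability ≈ 0.3748

Tabulate prior·likelihood by source: [1] prior 0.39, lik 0.5714, product 0.2229; [2] prior 0.44, lik 0.7, product 0.3080; [3] prior 0.17, lik 0.375, product 0.06375.
Normalizing constant = 0.59461; the posterior for Jar 1 is its product over the sum, 0.2229/0.59461 = 0.3748.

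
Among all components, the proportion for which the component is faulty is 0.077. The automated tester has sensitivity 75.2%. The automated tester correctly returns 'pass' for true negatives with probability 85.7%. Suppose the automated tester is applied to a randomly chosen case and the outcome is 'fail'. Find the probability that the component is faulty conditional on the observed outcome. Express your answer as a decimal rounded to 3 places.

P(H | E) ≈ 0.305

Let H be the event that the component is faulty. P(H) = 0.077, so P(¬H) = 0.923. With E the 'fail' result, P(E|H) = 0.752 and P(E|¬H) = 0.143.
P(E) = 0.752·0.077 + 0.143·0.923 = 0.057904 + 0.13199 = 0.18989.
By Bayes' theorem, P(H|E) = 0.057904 / 0.18989 = 0.305.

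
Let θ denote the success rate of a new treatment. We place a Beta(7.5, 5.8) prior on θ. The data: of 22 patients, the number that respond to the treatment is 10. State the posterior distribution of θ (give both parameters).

The binomial likelihood is conjugate to the Beta prior: with 10 successes and 12 failures, the posterior is Beta(7.5+10, 5.8+12) = Beta(17.5, 17.8).

Posterior: Beta(17.5, 17.8)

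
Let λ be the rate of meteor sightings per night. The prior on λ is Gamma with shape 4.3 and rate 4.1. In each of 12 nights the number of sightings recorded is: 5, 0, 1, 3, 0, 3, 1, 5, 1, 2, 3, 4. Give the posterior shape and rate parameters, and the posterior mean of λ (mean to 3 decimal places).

Posterior: Gamma(shape=32.3, rate=16.1); mean ≈ 2.006

The Poisson likelihood adds the total count to the shape and the number of exposure periods to the rate. Here ∑xᵢ = 28 and n = 12, so shape 4.3→32.3 and rate 4.1→16.1.
Posterior mean = shape/rate = 32.3/16.1 = 2.006.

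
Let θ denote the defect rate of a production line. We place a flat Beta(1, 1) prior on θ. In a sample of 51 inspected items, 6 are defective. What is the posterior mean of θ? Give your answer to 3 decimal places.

Posterior mean ≈ 0.132

Observing 6 successes and 45 failures updates Beta(1, 1) by adding the success and failure counts to the two shape parameters: α = 1+6 = 7, β = 1+45 = 46.
E[θ | data] = 7/(7+46) = 0.132.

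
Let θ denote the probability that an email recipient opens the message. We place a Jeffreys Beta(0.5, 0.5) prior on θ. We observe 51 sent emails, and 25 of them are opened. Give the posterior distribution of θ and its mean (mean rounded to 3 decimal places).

Observing 25 successes and 26 failures updates Beta(0.5, 0.5) by adding the success and failure counts to the two shape parameters: α = 0.5+25 = 25.5, β = 0.5+26 = 26.5.
E[θ | data] = 25.5/(25.5+26.5) = 0.490.

Posterior: Beta(25.5, 26.5); mean ≈ 0.490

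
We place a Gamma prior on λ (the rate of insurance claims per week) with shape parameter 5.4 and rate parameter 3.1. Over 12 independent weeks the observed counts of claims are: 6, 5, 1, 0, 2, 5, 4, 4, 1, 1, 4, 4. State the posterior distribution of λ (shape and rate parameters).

Posterior: Gamma(shape=42.4, rate=15.1)

Total count ∑xᵢ = 37 over n = 12 weeks.
Gamma is conjugate to the Poisson likelihood: posterior is Gamma(shape = 5.4+37 = 42.4, rate = 3.1+12 = 15.1).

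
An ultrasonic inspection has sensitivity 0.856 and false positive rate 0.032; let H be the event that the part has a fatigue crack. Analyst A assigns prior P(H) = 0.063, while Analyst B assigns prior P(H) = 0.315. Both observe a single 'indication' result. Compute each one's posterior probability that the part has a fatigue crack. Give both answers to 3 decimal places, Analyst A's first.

Analyst A: 0.643; Analyst B: 0.925

The likelihood ratio for an 'indication' result is 0.856/0.032 = 26.750.
Analyst A: prior odds 0.063/0.937 = 0.067236; posterior odds 1.7986; posterior probability 0.643.
Analyst B: prior odds 0.315/0.685 = 0.45985; posterior odds 12.301; posterior probability 0.925.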